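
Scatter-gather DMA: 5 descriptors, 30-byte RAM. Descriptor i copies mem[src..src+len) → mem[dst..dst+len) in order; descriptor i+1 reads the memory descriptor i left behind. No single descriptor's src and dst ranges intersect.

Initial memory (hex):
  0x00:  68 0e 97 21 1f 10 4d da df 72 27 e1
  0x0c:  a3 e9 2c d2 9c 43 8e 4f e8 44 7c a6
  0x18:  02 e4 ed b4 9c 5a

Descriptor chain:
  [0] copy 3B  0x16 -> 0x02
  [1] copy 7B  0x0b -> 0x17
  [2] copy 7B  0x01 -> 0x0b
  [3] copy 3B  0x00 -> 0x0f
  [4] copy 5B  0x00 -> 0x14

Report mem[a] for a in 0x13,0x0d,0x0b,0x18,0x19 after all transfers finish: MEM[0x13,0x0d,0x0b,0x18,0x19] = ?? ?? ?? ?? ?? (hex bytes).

MEM[0x13,0x0d,0x0b,0x18,0x19] = 4f a6 0e 02 e9

  after D0: wrote 3B at 0x02 = 7ca602
  after D1: wrote 7B at 0x17 = e1a3e92cd29c43
  after D2: wrote 7B at 0x0b = 0e7ca602104dda
  after D3: wrote 3B at 0x0f = 680e7c
  after D4: wrote 5B at 0x14 = 680e7ca602
query mem[0x13]=0x4f, mem[0x0d]=0xa6, mem[0x0b]=0x0e, mem[0x18]=0x02, mem[0x19]=0xe9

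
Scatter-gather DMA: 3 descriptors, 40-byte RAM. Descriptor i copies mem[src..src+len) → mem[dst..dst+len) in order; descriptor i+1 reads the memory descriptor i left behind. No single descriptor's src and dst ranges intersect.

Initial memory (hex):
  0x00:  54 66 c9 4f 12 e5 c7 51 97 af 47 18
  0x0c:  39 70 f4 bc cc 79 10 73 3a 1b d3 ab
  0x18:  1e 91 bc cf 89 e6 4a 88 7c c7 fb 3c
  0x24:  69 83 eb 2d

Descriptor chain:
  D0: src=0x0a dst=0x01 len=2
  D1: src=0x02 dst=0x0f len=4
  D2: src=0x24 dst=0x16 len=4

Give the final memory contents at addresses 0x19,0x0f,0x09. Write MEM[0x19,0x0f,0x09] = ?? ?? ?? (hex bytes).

MEM[0x19,0x0f,0x09] = 2d 18 af

#0 dst[0x01+2] := {0x47,0x18}
#1 dst[0x0f+4] := {0x18,0x4f,0x12,0xe5}
#2 dst[0x16+4] := {0x69,0x83,0xeb,0x2d}
query mem[0x19]=0x2d, mem[0x0f]=0x18, mem[0x09]=0xaf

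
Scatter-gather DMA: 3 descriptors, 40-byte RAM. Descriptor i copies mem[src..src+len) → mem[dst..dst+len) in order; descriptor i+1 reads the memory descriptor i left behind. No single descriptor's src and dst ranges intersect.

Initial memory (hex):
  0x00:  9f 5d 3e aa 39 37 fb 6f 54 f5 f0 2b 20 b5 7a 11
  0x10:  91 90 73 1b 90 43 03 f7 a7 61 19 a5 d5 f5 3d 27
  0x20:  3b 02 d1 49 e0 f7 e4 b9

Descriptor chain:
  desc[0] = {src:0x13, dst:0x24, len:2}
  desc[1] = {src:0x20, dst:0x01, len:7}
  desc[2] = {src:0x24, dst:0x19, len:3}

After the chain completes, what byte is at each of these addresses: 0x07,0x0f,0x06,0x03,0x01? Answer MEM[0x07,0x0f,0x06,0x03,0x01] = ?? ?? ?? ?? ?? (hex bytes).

MEM[0x07,0x0f,0x06,0x03,0x01] = e4 11 90 d1 3b

[0] 0x13->0x24 len=2 : 1b 90
[1] 0x20->0x01 len=7 : 3b 02 d1 49 1b 90 e4
[2] 0x24->0x19 len=3 : 1b 90 e4
query mem[0x07]=0xe4, mem[0x0f]=0x11, mem[0x06]=0x90, mem[0x03]=0xd1, mem[0x01]=0x3b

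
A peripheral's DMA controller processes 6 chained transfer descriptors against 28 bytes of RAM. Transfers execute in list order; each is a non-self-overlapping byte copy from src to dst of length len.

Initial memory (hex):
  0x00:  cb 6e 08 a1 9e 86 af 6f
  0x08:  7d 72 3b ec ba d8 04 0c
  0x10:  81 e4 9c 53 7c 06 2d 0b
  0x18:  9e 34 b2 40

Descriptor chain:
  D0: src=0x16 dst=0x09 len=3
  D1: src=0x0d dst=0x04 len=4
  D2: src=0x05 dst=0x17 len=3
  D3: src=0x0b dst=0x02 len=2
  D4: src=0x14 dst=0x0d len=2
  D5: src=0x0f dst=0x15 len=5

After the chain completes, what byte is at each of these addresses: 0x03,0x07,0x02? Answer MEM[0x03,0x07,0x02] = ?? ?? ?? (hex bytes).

D0: mem[0x09..0x0b] <- [2d 0b 9e]
D1: mem[0x04..0x07] <- [d8 04 0c 81]
D2: mem[0x17..0x19] <- [04 0c 81]
D3: mem[0x02..0x03] <- [9e ba]
D4: mem[0x0d..0x0e] <- [7c 06]
D5: mem[0x15..0x19] <- [0c 81 e4 9c 53]
query mem[0x03]=0xba, mem[0x07]=0x81, mem[0x02]=0x9e

MEM[0x03,0x07,0x02] = ba 81 9e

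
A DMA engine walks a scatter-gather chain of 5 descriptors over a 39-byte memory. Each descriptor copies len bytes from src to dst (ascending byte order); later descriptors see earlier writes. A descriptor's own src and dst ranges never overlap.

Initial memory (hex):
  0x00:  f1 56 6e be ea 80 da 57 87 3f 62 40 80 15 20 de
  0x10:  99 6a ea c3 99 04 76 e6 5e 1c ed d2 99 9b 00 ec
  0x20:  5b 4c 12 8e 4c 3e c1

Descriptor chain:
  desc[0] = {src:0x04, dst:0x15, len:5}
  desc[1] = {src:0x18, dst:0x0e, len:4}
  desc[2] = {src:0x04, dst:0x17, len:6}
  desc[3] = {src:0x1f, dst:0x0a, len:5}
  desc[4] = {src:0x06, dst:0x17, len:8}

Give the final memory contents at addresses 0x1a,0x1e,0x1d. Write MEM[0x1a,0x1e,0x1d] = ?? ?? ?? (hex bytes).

MEM[0x1a,0x1e,0x1d] = 3f 12 4c

  after D0: wrote 5B at 0x15 = ea80da5787
  after D1: wrote 4B at 0x0e = 5787edd2
  after D2: wrote 6B at 0x17 = ea80da57873f
  after D3: wrote 5B at 0x0a = ec5b4c128e
  after D4: wrote 8B at 0x17 = da57873fec5b4c12
query mem[0x1a]=0x3f, mem[0x1e]=0x12, mem[0x1d]=0x4c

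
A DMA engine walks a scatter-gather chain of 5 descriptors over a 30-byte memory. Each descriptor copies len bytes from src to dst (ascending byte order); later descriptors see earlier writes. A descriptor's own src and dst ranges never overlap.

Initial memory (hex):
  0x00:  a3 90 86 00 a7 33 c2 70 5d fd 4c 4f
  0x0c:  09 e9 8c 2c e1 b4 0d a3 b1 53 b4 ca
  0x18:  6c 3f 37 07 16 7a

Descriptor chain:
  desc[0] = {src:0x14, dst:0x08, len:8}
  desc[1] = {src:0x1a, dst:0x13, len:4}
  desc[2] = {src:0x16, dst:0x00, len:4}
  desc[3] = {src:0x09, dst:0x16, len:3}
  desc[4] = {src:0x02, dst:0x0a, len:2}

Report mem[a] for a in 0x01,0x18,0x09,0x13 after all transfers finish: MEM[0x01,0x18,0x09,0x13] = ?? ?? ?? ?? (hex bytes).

MEM[0x01,0x18,0x09,0x13] = ca ca 53 37

D0: mem[0x08..0x0f] <- [b1 53 b4 ca 6c 3f 37 07]
D1: mem[0x13..0x16] <- [37 07 16 7a]
D2: mem[0x00..0x03] <- [7a ca 6c 3f]
D3: mem[0x16..0x18] <- [53 b4 ca]
D4: mem[0x0a..0x0b] <- [6c 3f]
query mem[0x01]=0xca, mem[0x18]=0xca, mem[0x09]=0x53, mem[0x13]=0x37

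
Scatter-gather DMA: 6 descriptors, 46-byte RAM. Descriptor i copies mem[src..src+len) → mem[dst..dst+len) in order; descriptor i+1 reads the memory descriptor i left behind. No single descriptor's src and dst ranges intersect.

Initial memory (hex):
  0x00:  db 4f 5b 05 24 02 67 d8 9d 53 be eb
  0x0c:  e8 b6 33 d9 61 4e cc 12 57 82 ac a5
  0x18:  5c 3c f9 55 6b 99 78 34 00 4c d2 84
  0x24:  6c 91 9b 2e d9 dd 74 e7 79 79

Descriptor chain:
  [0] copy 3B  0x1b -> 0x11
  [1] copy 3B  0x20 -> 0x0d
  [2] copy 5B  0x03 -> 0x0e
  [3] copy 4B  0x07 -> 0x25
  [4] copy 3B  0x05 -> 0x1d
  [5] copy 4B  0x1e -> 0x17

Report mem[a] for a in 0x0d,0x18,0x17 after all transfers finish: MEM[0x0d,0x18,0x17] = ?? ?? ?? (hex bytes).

#0 dst[0x11+3] := {0x55,0x6b,0x99}
#1 dst[0x0d+3] := {0x00,0x4c,0xd2}
#2 dst[0x0e+5] := {0x05,0x24,0x02,0x67,0xd8}
#3 dst[0x25+4] := {0xd8,0x9d,0x53,0xbe}
#4 dst[0x1d+3] := {0x02,0x67,0xd8}
#5 dst[0x17+4] := {0x67,0xd8,0x00,0x4c}
query mem[0x0d]=0x00, mem[0x18]=0xd8, mem[0x17]=0x67

MEM[0x0d,0x18,0x17] = 00 d8 67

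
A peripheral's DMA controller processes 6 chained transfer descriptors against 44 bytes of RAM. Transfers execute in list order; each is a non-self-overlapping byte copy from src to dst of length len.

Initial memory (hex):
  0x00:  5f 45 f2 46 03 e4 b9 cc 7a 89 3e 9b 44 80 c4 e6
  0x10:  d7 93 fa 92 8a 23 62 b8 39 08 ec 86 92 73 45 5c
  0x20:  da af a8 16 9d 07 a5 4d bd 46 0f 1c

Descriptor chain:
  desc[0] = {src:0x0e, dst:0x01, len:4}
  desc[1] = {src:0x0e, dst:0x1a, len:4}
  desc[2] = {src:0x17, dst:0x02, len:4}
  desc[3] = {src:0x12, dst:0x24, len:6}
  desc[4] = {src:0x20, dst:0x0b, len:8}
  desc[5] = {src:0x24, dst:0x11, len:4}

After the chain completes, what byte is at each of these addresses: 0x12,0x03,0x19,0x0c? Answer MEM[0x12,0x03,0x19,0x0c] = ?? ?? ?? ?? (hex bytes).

MEM[0x12,0x03,0x19,0x0c] = 92 39 08 af

D0: mem[0x01..0x04] <- [c4 e6 d7 93]
D1: mem[0x1a..0x1d] <- [c4 e6 d7 93]
D2: mem[0x02..0x05] <- [b8 39 08 c4]
D3: mem[0x24..0x29] <- [fa 92 8a 23 62 b8]
D4: mem[0x0b..0x12] <- [da af a8 16 fa 92 8a 23]
D5: mem[0x11..0x14] <- [fa 92 8a 23]
query mem[0x12]=0x92, mem[0x03]=0x39, mem[0x19]=0x08, mem[0x0c]=0xaf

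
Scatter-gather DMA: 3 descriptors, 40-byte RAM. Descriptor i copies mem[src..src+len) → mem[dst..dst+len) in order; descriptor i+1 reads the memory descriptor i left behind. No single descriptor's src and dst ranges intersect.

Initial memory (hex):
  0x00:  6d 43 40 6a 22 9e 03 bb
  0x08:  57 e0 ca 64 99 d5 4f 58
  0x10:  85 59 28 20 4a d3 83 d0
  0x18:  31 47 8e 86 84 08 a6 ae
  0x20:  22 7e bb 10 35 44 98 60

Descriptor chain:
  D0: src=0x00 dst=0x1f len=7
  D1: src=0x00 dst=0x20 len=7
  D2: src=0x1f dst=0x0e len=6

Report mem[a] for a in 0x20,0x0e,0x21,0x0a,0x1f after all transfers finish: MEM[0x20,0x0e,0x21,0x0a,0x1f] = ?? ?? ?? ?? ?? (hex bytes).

D0: mem[0x1f..0x25] <- [6d 43 40 6a 22 9e 03]
D1: mem[0x20..0x26] <- [6d 43 40 6a 22 9e 03]
D2: mem[0x0e..0x13] <- [6d 6d 43 40 6a 22]
query mem[0x20]=0x6d, mem[0x0e]=0x6d, mem[0x21]=0x43, mem[0x0a]=0xca, mem[0x1f]=0x6d

MEM[0x20,0x0e,0x21,0x0a,0x1f] = 6d 6d 43 ca 6d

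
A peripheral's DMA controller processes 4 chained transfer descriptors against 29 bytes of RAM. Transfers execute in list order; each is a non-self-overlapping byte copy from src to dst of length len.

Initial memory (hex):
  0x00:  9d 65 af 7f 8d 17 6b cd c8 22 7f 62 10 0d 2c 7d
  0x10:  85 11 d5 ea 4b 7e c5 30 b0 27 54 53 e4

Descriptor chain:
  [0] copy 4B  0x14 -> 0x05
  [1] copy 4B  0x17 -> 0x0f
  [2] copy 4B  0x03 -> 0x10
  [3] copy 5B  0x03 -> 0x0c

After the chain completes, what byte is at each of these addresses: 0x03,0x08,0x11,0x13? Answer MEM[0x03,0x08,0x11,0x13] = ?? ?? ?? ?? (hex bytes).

#0 dst[0x05+4] := {0x4b,0x7e,0xc5,0x30}
#1 dst[0x0f+4] := {0x30,0xb0,0x27,0x54}
#2 dst[0x10+4] := {0x7f,0x8d,0x4b,0x7e}
#3 dst[0x0c+5] := {0x7f,0x8d,0x4b,0x7e,0xc5}
query mem[0x03]=0x7f, mem[0x08]=0x30, mem[0x11]=0x8d, mem[0x13]=0x7e

MEM[0x03,0x08,0x11,0x13] = 7f 30 8d 7e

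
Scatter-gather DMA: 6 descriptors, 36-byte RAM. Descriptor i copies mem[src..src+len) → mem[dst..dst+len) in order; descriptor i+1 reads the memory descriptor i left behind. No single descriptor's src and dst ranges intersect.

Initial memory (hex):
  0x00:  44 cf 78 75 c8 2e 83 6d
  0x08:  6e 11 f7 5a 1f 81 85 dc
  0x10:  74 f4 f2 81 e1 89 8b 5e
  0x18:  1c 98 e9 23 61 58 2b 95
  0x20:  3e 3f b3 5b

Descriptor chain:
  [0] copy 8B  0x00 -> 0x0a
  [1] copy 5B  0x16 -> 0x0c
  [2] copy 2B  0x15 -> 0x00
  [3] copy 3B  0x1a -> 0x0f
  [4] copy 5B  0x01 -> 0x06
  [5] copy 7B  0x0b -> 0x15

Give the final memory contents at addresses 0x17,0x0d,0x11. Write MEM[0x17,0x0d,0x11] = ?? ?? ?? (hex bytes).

MEM[0x17,0x0d,0x11] = 5e 5e 61

[0] 0x00->0x0a len=8 : 44 cf 78 75 c8 2e 83 6d
[1] 0x16->0x0c len=5 : 8b 5e 1c 98 e9
[2] 0x15->0x00 len=2 : 89 8b
[3] 0x1a->0x0f len=3 : e9 23 61
[4] 0x01->0x06 len=5 : 8b 78 75 c8 2e
[5] 0x0b->0x15 len=7 : cf 8b 5e 1c e9 23 61
query mem[0x17]=0x5e, mem[0x0d]=0x5e, mem[0x11]=0x61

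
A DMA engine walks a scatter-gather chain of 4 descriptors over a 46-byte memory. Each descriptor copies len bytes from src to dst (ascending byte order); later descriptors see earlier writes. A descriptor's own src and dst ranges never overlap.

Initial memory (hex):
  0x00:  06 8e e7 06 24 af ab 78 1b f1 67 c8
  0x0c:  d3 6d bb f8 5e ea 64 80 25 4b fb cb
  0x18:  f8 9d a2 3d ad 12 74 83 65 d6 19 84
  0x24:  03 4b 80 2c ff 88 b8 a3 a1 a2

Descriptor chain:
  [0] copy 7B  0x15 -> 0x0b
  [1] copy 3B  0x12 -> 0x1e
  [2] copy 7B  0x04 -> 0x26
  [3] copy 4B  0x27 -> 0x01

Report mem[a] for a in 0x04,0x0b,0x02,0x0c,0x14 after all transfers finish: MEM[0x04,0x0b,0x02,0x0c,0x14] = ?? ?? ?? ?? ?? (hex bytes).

D0: mem[0x0b..0x11] <- [4b fb cb f8 9d a2 3d]
D1: mem[0x1e..0x20] <- [64 80 25]
D2: mem[0x26..0x2c] <- [24 af ab 78 1b f1 67]
D3: mem[0x01..0x04] <- [af ab 78 1b]
query mem[0x04]=0x1b, mem[0x0b]=0x4b, mem[0x02]=0xab, mem[0x0c]=0xfb, mem[0x14]=0x25

MEM[0x04,0x0b,0x02,0x0c,0x14] = 1b 4b ab fb 25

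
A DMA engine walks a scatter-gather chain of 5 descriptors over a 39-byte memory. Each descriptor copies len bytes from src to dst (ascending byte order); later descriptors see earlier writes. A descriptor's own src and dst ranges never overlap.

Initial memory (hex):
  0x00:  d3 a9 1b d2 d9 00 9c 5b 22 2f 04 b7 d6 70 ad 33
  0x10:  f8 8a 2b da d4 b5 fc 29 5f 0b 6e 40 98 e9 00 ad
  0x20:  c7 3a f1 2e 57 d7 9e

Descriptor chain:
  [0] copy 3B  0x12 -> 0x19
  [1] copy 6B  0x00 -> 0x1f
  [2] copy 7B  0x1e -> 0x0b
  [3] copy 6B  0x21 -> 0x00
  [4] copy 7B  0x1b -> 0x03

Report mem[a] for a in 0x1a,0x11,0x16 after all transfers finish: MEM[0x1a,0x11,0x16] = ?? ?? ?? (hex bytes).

MEM[0x1a,0x11,0x16] = da 00 fc

  after D0: wrote 3B at 0x19 = 2bdad4
  after D1: wrote 6B at 0x1f = d3a91bd2d900
  after D2: wrote 7B at 0x0b = 00d3a91bd2d900
  after D3: wrote 6B at 0x00 = 1bd2d900d79e
  after D4: wrote 7B at 0x03 = d498e900d3a91b
query mem[0x1a]=0xda, mem[0x11]=0x00, mem[0x16]=0xfc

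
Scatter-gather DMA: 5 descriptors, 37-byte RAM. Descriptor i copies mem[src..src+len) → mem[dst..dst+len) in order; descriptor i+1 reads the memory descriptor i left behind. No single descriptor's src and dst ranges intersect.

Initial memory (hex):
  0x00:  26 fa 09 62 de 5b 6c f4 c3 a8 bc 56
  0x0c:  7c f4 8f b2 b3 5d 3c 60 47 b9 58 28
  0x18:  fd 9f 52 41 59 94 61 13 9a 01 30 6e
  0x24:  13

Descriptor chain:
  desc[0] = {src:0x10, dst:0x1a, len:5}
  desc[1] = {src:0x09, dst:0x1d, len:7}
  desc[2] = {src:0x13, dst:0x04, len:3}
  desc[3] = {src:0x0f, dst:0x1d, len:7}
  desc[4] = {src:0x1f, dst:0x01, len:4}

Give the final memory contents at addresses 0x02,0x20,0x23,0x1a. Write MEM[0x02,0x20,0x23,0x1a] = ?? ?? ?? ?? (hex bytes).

MEM[0x02,0x20,0x23,0x1a] = 3c 3c b9 b3

#0 dst[0x1a+5] := {0xb3,0x5d,0x3c,0x60,0x47}
#1 dst[0x1d+7] := {0xa8,0xbc,0x56,0x7c,0xf4,0x8f,0xb2}
#2 dst[0x04+3] := {0x60,0x47,0xb9}
#3 dst[0x1d+7] := {0xb2,0xb3,0x5d,0x3c,0x60,0x47,0xb9}
#4 dst[0x01+4] := {0x5d,0x3c,0x60,0x47}
query mem[0x02]=0x3c, mem[0x20]=0x3c, mem[0x23]=0xb9, mem[0x1a]=0xb3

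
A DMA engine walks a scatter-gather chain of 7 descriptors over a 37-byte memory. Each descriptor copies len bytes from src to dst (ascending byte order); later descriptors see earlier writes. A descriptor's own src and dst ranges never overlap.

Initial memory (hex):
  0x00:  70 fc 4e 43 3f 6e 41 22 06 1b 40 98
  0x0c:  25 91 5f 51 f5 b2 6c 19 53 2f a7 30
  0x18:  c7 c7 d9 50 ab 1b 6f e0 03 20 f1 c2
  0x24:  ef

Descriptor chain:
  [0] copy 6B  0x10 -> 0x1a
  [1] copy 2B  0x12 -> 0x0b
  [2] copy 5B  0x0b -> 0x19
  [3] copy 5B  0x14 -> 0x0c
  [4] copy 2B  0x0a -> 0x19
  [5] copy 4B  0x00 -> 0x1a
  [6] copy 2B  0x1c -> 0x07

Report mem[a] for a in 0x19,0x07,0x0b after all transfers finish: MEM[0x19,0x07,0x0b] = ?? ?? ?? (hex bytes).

[0] 0x10->0x1a len=6 : f5 b2 6c 19 53 2f
[1] 0x12->0x0b len=2 : 6c 19
[2] 0x0b->0x19 len=5 : 6c 19 91 5f 51
[3] 0x14->0x0c len=5 : 53 2f a7 30 c7
[4] 0x0a->0x19 len=2 : 40 6c
[5] 0x00->0x1a len=4 : 70 fc 4e 43
[6] 0x1c->0x07 len=2 : 4e 43
query mem[0x19]=0x40, mem[0x07]=0x4e, mem[0x0b]=0x6c

MEM[0x19,0x07,0x0b] = 40 4e 6c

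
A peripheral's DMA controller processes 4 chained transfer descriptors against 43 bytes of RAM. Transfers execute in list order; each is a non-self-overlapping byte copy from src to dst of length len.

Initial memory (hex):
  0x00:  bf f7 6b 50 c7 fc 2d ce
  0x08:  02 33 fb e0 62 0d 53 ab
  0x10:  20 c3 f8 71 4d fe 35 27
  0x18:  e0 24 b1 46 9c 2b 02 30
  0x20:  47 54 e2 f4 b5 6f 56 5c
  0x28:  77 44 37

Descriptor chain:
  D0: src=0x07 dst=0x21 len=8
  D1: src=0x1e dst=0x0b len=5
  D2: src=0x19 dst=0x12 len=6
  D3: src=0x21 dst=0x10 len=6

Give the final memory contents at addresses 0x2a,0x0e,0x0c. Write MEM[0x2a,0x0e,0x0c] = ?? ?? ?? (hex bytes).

#0 dst[0x21+8] := {0xce,0x02,0x33,0xfb,0xe0,0x62,0x0d,0x53}
#1 dst[0x0b+5] := {0x02,0x30,0x47,0xce,0x02}
#2 dst[0x12+6] := {0x24,0xb1,0x46,0x9c,0x2b,0x02}
#3 dst[0x10+6] := {0xce,0x02,0x33,0xfb,0xe0,0x62}
query mem[0x2a]=0x37, mem[0x0e]=0xce, mem[0x0c]=0x30

MEM[0x2a,0x0e,0x0c] = 37 ce 30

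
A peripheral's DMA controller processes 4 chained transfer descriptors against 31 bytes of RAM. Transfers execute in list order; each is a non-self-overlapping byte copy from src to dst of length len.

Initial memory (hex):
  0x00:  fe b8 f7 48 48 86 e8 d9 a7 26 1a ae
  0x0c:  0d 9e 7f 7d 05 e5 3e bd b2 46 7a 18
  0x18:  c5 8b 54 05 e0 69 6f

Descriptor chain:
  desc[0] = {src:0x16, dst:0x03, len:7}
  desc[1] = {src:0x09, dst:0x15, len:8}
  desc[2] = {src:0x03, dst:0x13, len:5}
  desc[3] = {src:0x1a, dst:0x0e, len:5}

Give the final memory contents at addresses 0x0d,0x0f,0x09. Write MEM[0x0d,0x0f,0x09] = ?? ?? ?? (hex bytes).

MEM[0x0d,0x0f,0x09] = 9e 7d e0

#0 dst[0x03+7] := {0x7a,0x18,0xc5,0x8b,0x54,0x05,0xe0}
#1 dst[0x15+8] := {0xe0,0x1a,0xae,0x0d,0x9e,0x7f,0x7d,0x05}
#2 dst[0x13+5] := {0x7a,0x18,0xc5,0x8b,0x54}
#3 dst[0x0e+5] := {0x7f,0x7d,0x05,0x69,0x6f}
query mem[0x0d]=0x9e, mem[0x0f]=0x7d, mem[0x09]=0xe0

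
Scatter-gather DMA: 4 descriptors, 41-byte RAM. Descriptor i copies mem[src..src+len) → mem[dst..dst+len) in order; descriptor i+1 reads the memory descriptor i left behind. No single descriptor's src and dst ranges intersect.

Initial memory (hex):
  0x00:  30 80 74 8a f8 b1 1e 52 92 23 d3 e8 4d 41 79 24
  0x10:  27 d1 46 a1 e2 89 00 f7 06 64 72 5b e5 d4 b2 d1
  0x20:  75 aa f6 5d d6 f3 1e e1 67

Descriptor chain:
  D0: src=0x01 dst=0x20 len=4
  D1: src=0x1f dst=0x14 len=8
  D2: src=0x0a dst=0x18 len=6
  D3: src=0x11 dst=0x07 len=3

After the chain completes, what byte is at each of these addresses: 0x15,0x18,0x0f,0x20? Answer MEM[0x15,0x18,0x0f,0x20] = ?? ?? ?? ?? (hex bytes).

MEM[0x15,0x18,0x0f,0x20] = 80 d3 24 80

D0: mem[0x20..0x23] <- [80 74 8a f8]
D1: mem[0x14..0x1b] <- [d1 80 74 8a f8 d6 f3 1e]
D2: mem[0x18..0x1d] <- [d3 e8 4d 41 79 24]
D3: mem[0x07..0x09] <- [d1 46 a1]
query mem[0x15]=0x80, mem[0x18]=0xd3, mem[0x0f]=0x24, mem[0x20]=0x80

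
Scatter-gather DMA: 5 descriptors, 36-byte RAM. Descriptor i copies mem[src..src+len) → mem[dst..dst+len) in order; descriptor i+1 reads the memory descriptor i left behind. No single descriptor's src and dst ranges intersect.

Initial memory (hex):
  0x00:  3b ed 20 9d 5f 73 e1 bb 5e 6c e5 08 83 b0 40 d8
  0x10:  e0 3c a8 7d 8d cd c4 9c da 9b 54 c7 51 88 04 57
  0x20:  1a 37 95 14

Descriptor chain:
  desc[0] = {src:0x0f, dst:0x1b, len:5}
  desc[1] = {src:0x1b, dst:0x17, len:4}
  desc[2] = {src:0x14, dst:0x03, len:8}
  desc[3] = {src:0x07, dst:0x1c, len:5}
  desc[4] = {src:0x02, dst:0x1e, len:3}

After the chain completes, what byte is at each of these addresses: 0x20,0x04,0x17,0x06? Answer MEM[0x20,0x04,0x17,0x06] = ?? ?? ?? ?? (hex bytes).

MEM[0x20,0x04,0x17,0x06] = cd cd d8 d8

#0 dst[0x1b+5] := {0xd8,0xe0,0x3c,0xa8,0x7d}
#1 dst[0x17+4] := {0xd8,0xe0,0x3c,0xa8}
#2 dst[0x03+8] := {0x8d,0xcd,0xc4,0xd8,0xe0,0x3c,0xa8,0xd8}
#3 dst[0x1c+5] := {0xe0,0x3c,0xa8,0xd8,0x08}
#4 dst[0x1e+3] := {0x20,0x8d,0xcd}
query mem[0x20]=0xcd, mem[0x04]=0xcd, mem[0x17]=0xd8, mem[0x06]=0xd8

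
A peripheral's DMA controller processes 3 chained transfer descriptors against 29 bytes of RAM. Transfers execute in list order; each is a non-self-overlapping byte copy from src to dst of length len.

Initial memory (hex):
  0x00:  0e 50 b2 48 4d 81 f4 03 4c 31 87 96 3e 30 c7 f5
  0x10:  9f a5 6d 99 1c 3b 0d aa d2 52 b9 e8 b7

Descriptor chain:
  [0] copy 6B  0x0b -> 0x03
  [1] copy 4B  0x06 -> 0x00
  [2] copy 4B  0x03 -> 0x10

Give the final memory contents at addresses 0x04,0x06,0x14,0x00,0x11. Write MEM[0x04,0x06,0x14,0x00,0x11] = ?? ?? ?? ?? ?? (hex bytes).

MEM[0x04,0x06,0x14,0x00,0x11] = 3e c7 1c c7 3e

D0: mem[0x03..0x08] <- [96 3e 30 c7 f5 9f]
D1: mem[0x00..0x03] <- [c7 f5 9f 31]
D2: mem[0x10..0x13] <- [31 3e 30 c7]
query mem[0x04]=0x3e, mem[0x06]=0xc7, mem[0x14]=0x1c, mem[0x00]=0xc7, mem[0x11]=0x3e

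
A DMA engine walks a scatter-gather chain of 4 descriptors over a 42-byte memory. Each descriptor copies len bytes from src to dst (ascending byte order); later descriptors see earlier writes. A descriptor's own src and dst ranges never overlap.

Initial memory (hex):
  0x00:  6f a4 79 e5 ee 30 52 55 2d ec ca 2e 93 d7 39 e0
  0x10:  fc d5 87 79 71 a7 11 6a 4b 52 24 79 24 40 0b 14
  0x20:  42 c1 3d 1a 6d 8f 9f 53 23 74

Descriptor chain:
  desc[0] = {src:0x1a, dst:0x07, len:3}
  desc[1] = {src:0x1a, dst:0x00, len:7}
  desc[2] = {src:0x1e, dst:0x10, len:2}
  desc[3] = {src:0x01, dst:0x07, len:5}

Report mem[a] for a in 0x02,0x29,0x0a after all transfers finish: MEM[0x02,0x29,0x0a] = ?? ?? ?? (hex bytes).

D0: mem[0x07..0x09] <- [24 79 24]
D1: mem[0x00..0x06] <- [24 79 24 40 0b 14 42]
D2: mem[0x10..0x11] <- [0b 14]
D3: mem[0x07..0x0b] <- [79 24 40 0b 14]
query mem[0x02]=0x24, mem[0x29]=0x74, mem[0x0a]=0x0b

MEM[0x02,0x29,0x0a] = 24 74 0b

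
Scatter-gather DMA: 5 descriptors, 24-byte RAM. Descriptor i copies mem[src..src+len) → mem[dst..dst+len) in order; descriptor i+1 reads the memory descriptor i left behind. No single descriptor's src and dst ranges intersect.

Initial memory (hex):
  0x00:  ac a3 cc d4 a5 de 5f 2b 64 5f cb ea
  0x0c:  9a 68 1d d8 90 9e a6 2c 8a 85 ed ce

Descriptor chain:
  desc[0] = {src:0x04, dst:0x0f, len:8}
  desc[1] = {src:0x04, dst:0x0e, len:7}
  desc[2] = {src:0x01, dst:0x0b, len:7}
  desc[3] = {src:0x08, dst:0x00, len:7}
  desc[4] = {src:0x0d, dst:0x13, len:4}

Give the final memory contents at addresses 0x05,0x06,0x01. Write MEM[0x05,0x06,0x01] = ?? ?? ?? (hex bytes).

[0] 0x04->0x0f len=8 : a5 de 5f 2b 64 5f cb ea
[1] 0x04->0x0e len=7 : a5 de 5f 2b 64 5f cb
[2] 0x01->0x0b len=7 : a3 cc d4 a5 de 5f 2b
[3] 0x08->0x00 len=7 : 64 5f cb a3 cc d4 a5
[4] 0x0d->0x13 len=4 : d4 a5 de 5f
query mem[0x05]=0xd4, mem[0x06]=0xa5, mem[0x01]=0x5f

MEM[0x05,0x06,0x01] = d4 a5 5f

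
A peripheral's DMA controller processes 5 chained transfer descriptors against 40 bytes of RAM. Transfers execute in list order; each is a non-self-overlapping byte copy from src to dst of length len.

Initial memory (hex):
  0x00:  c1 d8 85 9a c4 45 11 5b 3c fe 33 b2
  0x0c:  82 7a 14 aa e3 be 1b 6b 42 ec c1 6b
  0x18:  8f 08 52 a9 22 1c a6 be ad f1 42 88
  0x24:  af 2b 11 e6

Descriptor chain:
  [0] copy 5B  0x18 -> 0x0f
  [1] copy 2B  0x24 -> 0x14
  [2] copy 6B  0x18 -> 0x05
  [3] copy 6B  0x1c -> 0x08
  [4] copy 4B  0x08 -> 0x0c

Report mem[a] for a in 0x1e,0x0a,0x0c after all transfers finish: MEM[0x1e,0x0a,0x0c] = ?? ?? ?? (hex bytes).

MEM[0x1e,0x0a,0x0c] = a6 a6 22

#0 dst[0x0f+5] := {0x8f,0x08,0x52,0xa9,0x22}
#1 dst[0x14+2] := {0xaf,0x2b}
#2 dst[0x05+6] := {0x8f,0x08,0x52,0xa9,0x22,0x1c}
#3 dst[0x08+6] := {0x22,0x1c,0xa6,0xbe,0xad,0xf1}
#4 dst[0x0c+4] := {0x22,0x1c,0xa6,0xbe}
query mem[0x1e]=0xa6, mem[0x0a]=0xa6, mem[0x0c]=0x22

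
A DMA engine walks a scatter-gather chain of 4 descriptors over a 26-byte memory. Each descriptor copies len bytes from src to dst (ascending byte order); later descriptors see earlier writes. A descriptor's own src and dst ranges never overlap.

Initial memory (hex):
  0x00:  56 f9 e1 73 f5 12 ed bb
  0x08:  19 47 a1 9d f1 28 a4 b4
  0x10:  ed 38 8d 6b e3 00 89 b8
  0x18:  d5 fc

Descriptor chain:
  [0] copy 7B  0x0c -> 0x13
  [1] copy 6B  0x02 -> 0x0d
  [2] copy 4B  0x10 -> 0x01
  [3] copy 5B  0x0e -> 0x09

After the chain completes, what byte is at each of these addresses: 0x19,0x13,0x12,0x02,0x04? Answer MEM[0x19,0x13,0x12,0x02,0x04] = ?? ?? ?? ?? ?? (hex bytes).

MEM[0x19,0x13,0x12,0x02,0x04] = 8d f1 bb ed f1

D0: mem[0x13..0x19] <- [f1 28 a4 b4 ed 38 8d]
D1: mem[0x0d..0x12] <- [e1 73 f5 12 ed bb]
D2: mem[0x01..0x04] <- [12 ed bb f1]
D3: mem[0x09..0x0d] <- [73 f5 12 ed bb]
query mem[0x19]=0x8d, mem[0x13]=0xf1, mem[0x12]=0xbb, mem[0x02]=0xed, mem[0x04]=0xf1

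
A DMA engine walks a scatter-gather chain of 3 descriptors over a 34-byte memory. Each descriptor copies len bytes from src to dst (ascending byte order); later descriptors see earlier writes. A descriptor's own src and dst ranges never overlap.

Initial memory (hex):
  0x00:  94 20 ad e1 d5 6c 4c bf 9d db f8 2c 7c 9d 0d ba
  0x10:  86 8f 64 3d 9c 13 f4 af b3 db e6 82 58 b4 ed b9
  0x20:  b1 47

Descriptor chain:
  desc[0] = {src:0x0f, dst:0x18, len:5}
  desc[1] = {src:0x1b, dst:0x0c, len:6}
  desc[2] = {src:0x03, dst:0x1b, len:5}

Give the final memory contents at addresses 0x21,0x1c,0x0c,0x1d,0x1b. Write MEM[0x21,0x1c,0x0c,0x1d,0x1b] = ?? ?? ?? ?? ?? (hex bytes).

MEM[0x21,0x1c,0x0c,0x1d,0x1b] = 47 d5 64 6c e1

  after D0: wrote 5B at 0x18 = ba868f643d
  after D1: wrote 6B at 0x0c = 643db4edb9b1
  after D2: wrote 5B at 0x1b = e1d56c4cbf
query mem[0x21]=0x47, mem[0x1c]=0xd5, mem[0x0c]=0x64, mem[0x1d]=0x6c, mem[0x1b]=0xe1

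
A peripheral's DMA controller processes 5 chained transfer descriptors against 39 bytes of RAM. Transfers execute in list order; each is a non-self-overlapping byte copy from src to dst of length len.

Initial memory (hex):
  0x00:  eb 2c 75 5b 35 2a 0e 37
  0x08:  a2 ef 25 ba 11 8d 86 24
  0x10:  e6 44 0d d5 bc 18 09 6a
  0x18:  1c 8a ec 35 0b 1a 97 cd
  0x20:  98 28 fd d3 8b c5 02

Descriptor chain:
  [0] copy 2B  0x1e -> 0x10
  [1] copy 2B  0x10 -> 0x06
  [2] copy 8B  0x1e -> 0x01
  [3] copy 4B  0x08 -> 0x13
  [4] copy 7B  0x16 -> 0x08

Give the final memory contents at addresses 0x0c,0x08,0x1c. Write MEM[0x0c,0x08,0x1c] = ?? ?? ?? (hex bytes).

MEM[0x0c,0x08,0x1c] = ec ba 0b

[0] 0x1e->0x10 len=2 : 97 cd
[1] 0x10->0x06 len=2 : 97 cd
[2] 0x1e->0x01 len=8 : 97 cd 98 28 fd d3 8b c5
[3] 0x08->0x13 len=4 : c5 ef 25 ba
[4] 0x16->0x08 len=7 : ba 6a 1c 8a ec 35 0b
query mem[0x0c]=0xec, mem[0x08]=0xba, mem[0x1c]=0x0b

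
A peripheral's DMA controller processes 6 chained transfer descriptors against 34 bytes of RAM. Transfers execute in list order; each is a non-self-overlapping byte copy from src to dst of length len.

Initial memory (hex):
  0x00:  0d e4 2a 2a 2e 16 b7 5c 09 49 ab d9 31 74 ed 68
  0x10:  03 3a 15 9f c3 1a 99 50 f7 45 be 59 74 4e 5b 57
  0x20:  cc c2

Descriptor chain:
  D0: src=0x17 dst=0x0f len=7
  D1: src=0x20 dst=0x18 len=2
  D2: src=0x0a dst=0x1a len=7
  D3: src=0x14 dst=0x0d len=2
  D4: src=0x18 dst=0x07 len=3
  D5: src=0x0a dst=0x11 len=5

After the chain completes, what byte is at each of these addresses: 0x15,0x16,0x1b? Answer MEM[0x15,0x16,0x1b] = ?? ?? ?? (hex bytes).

#0 dst[0x0f+7] := {0x50,0xf7,0x45,0xbe,0x59,0x74,0x4e}
#1 dst[0x18+2] := {0xcc,0xc2}
#2 dst[0x1a+7] := {0xab,0xd9,0x31,0x74,0xed,0x50,0xf7}
#3 dst[0x0d+2] := {0x74,0x4e}
#4 dst[0x07+3] := {0xcc,0xc2,0xab}
#5 dst[0x11+5] := {0xab,0xd9,0x31,0x74,0x4e}
query mem[0x15]=0x4e, mem[0x16]=0x99, mem[0x1b]=0xd9

MEM[0x15,0x16,0x1b] = 4e 99 d9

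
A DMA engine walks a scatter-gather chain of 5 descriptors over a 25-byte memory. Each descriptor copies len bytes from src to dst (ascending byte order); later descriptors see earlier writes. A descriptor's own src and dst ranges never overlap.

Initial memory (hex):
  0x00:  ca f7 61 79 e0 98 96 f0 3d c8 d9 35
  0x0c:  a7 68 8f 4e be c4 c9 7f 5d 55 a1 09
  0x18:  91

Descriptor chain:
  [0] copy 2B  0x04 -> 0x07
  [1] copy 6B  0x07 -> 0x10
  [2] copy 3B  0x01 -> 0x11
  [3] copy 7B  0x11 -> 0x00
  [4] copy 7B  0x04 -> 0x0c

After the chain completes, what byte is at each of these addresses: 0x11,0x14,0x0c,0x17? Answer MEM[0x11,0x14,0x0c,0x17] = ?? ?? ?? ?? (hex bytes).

MEM[0x11,0x14,0x0c,0x17] = c8 35 a7 09

  after D0: wrote 2B at 0x07 = e098
  after D1: wrote 6B at 0x10 = e098c8d935a7
  after D2: wrote 3B at 0x11 = f76179
  after D3: wrote 7B at 0x00 = f7617935a7a109
  after D4: wrote 7B at 0x0c = a7a109e098c8d9
query mem[0x11]=0xc8, mem[0x14]=0x35, mem[0x0c]=0xa7, mem[0x17]=0x09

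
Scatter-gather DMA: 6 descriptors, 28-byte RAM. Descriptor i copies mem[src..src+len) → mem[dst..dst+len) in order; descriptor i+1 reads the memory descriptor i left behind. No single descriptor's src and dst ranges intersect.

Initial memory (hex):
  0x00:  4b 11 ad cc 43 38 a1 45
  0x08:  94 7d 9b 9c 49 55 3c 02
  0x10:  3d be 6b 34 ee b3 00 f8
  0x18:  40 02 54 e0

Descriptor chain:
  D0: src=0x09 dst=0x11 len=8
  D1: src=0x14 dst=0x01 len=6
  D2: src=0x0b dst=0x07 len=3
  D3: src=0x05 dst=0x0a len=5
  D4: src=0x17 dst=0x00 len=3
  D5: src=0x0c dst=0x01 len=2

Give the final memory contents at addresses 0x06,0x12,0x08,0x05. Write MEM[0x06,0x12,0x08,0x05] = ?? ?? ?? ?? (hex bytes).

  after D0: wrote 8B at 0x11 = 7d9b9c49553c023d
  after D1: wrote 6B at 0x01 = 49553c023d02
  after D2: wrote 3B at 0x07 = 9c4955
  after D3: wrote 5B at 0x0a = 3d029c4955
  after D4: wrote 3B at 0x00 = 023d02
  after D5: wrote 2B at 0x01 = 9c49
query mem[0x06]=0x02, mem[0x12]=0x9b, mem[0x08]=0x49, mem[0x05]=0x3d

MEM[0x06,0x12,0x08,0x05] = 02 9b 49 3d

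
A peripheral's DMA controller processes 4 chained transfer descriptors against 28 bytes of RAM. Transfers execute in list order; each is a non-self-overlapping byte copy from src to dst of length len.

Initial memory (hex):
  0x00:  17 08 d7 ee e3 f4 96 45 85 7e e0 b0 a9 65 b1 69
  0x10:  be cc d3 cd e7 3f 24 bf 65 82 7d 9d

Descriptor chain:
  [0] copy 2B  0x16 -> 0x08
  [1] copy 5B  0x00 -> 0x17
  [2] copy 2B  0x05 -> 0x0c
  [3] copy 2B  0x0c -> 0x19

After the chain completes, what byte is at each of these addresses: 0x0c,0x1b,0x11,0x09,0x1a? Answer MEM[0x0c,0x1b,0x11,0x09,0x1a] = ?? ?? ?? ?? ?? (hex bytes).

MEM[0x0c,0x1b,0x11,0x09,0x1a] = f4 e3 cc bf 96

[0] 0x16->0x08 len=2 : 24 bf
[1] 0x00->0x17 len=5 : 17 08 d7 ee e3
[2] 0x05->0x0c len=2 : f4 96
[3] 0x0c->0x19 len=2 : f4 96
query mem[0x0c]=0xf4, mem[0x1b]=0xe3, mem[0x11]=0xcc, mem[0x09]=0xbf, mem[0x1a]=0x96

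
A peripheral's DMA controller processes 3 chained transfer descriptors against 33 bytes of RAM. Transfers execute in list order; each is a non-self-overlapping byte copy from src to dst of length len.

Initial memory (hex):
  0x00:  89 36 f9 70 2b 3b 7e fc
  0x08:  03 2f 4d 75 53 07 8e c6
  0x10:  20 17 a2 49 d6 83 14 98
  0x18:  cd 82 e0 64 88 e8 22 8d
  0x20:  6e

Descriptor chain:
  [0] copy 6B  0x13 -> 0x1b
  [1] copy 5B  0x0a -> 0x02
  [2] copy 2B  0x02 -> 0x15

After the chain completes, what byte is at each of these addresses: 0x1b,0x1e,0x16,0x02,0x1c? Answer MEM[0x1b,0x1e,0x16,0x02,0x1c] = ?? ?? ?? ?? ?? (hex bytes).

MEM[0x1b,0x1e,0x16,0x02,0x1c] = 49 14 75 4d d6

D0: mem[0x1b..0x20] <- [49 d6 83 14 98 cd]
D1: mem[0x02..0x06] <- [4d 75 53 07 8e]
D2: mem[0x15..0x16] <- [4d 75]
query mem[0x1b]=0x49, mem[0x1e]=0x14, mem[0x16]=0x75, mem[0x02]=0x4d, mem[0x1c]=0xd6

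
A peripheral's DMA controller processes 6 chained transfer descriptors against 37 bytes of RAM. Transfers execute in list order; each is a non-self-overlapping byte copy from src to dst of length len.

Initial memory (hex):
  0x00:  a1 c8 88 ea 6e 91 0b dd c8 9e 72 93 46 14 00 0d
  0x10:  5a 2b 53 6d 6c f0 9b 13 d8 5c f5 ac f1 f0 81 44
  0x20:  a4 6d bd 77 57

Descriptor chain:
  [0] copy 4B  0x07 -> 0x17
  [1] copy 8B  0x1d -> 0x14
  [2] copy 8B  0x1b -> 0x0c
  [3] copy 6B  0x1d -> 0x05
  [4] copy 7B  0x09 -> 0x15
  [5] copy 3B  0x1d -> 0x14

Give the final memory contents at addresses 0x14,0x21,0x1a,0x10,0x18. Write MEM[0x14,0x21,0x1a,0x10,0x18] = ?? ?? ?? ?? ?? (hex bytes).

MEM[0x14,0x21,0x1a,0x10,0x18] = f0 6d f0 44 57

#0 dst[0x17+4] := {0xdd,0xc8,0x9e,0x72}
#1 dst[0x14+8] := {0xf0,0x81,0x44,0xa4,0x6d,0xbd,0x77,0x57}
#2 dst[0x0c+8] := {0x57,0xf1,0xf0,0x81,0x44,0xa4,0x6d,0xbd}
#3 dst[0x05+6] := {0xf0,0x81,0x44,0xa4,0x6d,0xbd}
#4 dst[0x15+7] := {0x6d,0xbd,0x93,0x57,0xf1,0xf0,0x81}
#5 dst[0x14+3] := {0xf0,0x81,0x44}
query mem[0x14]=0xf0, mem[0x21]=0x6d, mem[0x1a]=0xf0, mem[0x10]=0x44, mem[0x18]=0x57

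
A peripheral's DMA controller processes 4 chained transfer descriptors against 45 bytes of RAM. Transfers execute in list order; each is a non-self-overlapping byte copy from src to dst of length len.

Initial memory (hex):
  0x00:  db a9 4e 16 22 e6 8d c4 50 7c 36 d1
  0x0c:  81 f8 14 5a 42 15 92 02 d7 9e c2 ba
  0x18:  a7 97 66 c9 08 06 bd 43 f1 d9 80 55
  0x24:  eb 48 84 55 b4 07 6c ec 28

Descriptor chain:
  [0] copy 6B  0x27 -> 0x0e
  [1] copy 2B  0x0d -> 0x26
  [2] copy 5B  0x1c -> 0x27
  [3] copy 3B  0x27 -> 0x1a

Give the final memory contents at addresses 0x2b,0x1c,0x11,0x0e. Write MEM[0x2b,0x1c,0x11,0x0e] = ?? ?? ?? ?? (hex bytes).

MEM[0x2b,0x1c,0x11,0x0e] = f1 bd 6c 55

D0: mem[0x0e..0x13] <- [55 b4 07 6c ec 28]
D1: mem[0x26..0x27] <- [f8 55]
D2: mem[0x27..0x2b] <- [08 06 bd 43 f1]
D3: mem[0x1a..0x1c] <- [08 06 bd]
query mem[0x2b]=0xf1, mem[0x1c]=0xbd, mem[0x11]=0x6c, mem[0x0e]=0x55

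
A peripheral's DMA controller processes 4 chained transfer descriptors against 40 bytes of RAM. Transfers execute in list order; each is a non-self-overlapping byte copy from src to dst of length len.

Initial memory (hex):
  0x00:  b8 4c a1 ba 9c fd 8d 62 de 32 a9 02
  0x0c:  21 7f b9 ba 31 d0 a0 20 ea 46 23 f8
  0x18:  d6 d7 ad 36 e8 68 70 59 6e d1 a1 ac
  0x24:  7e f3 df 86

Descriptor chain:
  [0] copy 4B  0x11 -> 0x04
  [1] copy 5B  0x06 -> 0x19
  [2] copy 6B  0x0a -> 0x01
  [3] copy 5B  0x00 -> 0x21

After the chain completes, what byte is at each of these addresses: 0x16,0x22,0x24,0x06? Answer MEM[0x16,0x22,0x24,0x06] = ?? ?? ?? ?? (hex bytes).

MEM[0x16,0x22,0x24,0x06] = 23 a9 21 ba

  after D0: wrote 4B at 0x04 = d0a020ea
  after D1: wrote 5B at 0x19 = 20eade32a9
  after D2: wrote 6B at 0x01 = a902217fb9ba
  after D3: wrote 5B at 0x21 = b8a902217f
query mem[0x16]=0x23, mem[0x22]=0xa9, mem[0x24]=0x21, mem[0x06]=0xba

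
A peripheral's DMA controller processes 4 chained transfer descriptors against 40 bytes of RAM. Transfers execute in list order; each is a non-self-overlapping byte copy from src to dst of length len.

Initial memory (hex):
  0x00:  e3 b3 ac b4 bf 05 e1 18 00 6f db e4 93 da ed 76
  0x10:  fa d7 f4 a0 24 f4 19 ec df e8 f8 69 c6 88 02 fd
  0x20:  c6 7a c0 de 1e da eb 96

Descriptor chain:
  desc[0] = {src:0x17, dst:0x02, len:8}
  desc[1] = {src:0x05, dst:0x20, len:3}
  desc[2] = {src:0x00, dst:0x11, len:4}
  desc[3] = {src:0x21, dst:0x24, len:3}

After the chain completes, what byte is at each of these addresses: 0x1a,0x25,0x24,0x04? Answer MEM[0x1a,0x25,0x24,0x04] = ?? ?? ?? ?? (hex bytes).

MEM[0x1a,0x25,0x24,0x04] = f8 c6 69 e8

[0] 0x17->0x02 len=8 : ec df e8 f8 69 c6 88 02
[1] 0x05->0x20 len=3 : f8 69 c6
[2] 0x00->0x11 len=4 : e3 b3 ec df
[3] 0x21->0x24 len=3 : 69 c6 de
query mem[0x1a]=0xf8, mem[0x25]=0xc6, mem[0x24]=0x69, mem[0x04]=0xe8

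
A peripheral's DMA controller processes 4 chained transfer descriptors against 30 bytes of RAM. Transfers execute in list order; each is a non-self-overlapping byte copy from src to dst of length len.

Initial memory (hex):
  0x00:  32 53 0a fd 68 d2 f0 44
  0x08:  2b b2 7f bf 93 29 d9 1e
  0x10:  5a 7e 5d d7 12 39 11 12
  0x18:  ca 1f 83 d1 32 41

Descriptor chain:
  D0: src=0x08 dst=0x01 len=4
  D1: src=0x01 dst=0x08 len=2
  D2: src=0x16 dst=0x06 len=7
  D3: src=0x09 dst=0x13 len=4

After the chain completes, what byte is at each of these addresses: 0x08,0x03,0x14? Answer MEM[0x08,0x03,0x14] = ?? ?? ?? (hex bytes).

#0 dst[0x01+4] := {0x2b,0xb2,0x7f,0xbf}
#1 dst[0x08+2] := {0x2b,0xb2}
#2 dst[0x06+7] := {0x11,0x12,0xca,0x1f,0x83,0xd1,0x32}
#3 dst[0x13+4] := {0x1f,0x83,0xd1,0x32}
query mem[0x08]=0xca, mem[0x03]=0x7f, mem[0x14]=0x83

MEM[0x08,0x03,0x14] = ca 7f 83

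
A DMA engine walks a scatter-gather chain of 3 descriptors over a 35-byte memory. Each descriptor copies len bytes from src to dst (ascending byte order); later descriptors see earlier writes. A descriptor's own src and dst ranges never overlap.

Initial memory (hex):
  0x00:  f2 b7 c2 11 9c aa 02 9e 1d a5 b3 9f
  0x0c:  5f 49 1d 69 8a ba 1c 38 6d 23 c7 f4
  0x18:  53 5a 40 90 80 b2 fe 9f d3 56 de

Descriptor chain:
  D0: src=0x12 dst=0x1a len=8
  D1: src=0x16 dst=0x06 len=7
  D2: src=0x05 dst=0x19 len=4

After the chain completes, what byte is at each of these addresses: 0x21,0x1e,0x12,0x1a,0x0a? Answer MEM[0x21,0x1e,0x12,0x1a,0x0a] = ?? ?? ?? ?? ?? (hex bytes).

MEM[0x21,0x1e,0x12,0x1a,0x0a] = 5a c7 1c c7 1c

#0 dst[0x1a+8] := {0x1c,0x38,0x6d,0x23,0xc7,0xf4,0x53,0x5a}
#1 dst[0x06+7] := {0xc7,0xf4,0x53,0x5a,0x1c,0x38,0x6d}
#2 dst[0x19+4] := {0xaa,0xc7,0xf4,0x53}
query mem[0x21]=0x5a, mem[0x1e]=0xc7, mem[0x12]=0x1c, mem[0x1a]=0xc7, mem[0x0a]=0x1c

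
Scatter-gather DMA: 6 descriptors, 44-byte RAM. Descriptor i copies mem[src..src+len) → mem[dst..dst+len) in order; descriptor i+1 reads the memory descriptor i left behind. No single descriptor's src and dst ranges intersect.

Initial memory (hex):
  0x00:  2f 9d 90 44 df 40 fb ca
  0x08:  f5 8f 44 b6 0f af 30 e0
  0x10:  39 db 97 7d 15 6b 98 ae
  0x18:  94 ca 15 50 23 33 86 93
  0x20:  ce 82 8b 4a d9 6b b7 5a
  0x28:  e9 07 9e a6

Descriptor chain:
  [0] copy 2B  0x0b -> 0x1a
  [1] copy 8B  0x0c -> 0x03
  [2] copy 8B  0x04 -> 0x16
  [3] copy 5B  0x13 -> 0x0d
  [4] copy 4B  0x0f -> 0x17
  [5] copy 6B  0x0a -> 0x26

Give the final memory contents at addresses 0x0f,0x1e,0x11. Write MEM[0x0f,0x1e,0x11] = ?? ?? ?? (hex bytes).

MEM[0x0f,0x1e,0x11] = 6b 86 30

  after D0: wrote 2B at 0x1a = b60f
  after D1: wrote 8B at 0x03 = 0faf30e039db977d
  after D2: wrote 8B at 0x16 = af30e039db977db6
  after D3: wrote 5B at 0x0d = 7d156baf30
  after D4: wrote 4B at 0x17 = 6baf3097
  after D5: wrote 6B at 0x26 = 7db60f7d156b
query mem[0x0f]=0x6b, mem[0x1e]=0x86, mem[0x11]=0x30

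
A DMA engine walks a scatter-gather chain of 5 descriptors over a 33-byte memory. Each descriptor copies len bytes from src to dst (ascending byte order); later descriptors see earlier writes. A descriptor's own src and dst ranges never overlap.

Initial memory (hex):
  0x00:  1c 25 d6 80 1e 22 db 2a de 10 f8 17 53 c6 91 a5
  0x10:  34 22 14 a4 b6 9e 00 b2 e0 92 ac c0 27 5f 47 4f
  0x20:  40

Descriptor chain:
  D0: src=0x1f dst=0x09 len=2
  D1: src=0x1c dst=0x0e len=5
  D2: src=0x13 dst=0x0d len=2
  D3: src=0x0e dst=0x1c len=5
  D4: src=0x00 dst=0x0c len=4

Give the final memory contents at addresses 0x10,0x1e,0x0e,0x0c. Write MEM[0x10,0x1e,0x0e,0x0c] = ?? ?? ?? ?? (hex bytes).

MEM[0x10,0x1e,0x0e,0x0c] = 47 47 d6 1c

  after D0: wrote 2B at 0x09 = 4f40
  after D1: wrote 5B at 0x0e = 275f474f40
  after D2: wrote 2B at 0x0d = a4b6
  after D3: wrote 5B at 0x1c = b65f474f40
  after D4: wrote 4B at 0x0c = 1c25d680
query mem[0x10]=0x47, mem[0x1e]=0x47, mem[0x0e]=0xd6, mem[0x0c]=0x1c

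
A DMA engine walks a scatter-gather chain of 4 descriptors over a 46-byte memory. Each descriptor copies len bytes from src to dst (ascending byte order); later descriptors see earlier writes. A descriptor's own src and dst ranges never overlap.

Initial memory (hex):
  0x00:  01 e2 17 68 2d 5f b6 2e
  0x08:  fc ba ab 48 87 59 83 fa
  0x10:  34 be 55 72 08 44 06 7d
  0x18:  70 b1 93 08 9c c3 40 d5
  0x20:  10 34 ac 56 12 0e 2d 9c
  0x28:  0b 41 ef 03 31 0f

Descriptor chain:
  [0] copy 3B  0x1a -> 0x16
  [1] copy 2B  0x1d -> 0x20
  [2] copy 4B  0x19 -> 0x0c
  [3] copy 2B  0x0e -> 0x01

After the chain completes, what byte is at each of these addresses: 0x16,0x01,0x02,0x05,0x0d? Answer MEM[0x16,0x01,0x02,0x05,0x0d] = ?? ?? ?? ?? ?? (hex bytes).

MEM[0x16,0x01,0x02,0x05,0x0d] = 93 08 9c 5f 93

D0: mem[0x16..0x18] <- [93 08 9c]
D1: mem[0x20..0x21] <- [c3 40]
D2: mem[0x0c..0x0f] <- [b1 93 08 9c]
D3: mem[0x01..0x02] <- [08 9c]
query mem[0x16]=0x93, mem[0x01]=0x08, mem[0x02]=0x9c, mem[0x05]=0x5f, mem[0x0d]=0x93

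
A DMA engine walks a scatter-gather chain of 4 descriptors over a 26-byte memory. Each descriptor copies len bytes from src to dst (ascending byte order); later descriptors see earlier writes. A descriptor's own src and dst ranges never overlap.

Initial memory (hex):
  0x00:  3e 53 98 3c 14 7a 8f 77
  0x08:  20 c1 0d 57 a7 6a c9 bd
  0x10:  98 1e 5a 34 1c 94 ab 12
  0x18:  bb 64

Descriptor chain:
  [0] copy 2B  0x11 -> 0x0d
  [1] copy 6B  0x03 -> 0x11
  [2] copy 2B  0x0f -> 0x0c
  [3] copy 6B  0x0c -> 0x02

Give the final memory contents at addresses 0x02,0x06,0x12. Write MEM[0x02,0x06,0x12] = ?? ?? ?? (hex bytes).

  after D0: wrote 2B at 0x0d = 1e5a
  after D1: wrote 6B at 0x11 = 3c147a8f7720
  after D2: wrote 2B at 0x0c = bd98
  after D3: wrote 6B at 0x02 = bd985abd983c
query mem[0x02]=0xbd, mem[0x06]=0x98, mem[0x12]=0x14

MEM[0x02,0x06,0x12] = bd 98 14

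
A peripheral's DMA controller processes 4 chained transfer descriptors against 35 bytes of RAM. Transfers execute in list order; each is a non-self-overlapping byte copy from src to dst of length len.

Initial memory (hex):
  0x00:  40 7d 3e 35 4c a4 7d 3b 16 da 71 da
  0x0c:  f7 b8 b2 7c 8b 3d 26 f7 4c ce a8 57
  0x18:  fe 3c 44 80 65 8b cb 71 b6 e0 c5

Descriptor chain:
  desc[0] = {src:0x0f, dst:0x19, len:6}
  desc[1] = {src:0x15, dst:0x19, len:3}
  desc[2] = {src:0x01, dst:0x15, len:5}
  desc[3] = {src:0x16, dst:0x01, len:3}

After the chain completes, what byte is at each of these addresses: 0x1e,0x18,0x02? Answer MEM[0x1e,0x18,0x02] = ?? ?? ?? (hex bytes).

MEM[0x1e,0x18,0x02] = 4c 4c 35

[0] 0x0f->0x19 len=6 : 7c 8b 3d 26 f7 4c
[1] 0x15->0x19 len=3 : ce a8 57
[2] 0x01->0x15 len=5 : 7d 3e 35 4c a4
[3] 0x16->0x01 len=3 : 3e 35 4c
query mem[0x1e]=0x4c, mem[0x18]=0x4c, mem[0x02]=0x35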